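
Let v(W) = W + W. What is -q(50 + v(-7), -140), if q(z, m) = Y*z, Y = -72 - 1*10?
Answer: 2952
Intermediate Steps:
v(W) = 2*W
Y = -82 (Y = -72 - 10 = -82)
q(z, m) = -82*z
-q(50 + v(-7), -140) = -(-82)*(50 + 2*(-7)) = -(-82)*(50 - 14) = -(-82)*36 = -1*(-2952) = 2952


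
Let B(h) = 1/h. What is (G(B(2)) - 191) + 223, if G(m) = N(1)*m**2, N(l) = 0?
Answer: 32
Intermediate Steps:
G(m) = 0 (G(m) = 0*m**2 = 0)
(G(B(2)) - 191) + 223 = (0 - 191) + 223 = -191 + 223 = 32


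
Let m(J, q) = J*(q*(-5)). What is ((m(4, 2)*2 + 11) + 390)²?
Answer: 103041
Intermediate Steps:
m(J, q) = -5*J*q (m(J, q) = J*(-5*q) = -5*J*q)
((m(4, 2)*2 + 11) + 390)² = ((-5*4*2*2 + 11) + 390)² = ((-40*2 + 11) + 390)² = ((-80 + 11) + 390)² = (-69 + 390)² = 321² = 103041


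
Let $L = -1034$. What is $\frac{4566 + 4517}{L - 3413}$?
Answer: $- \frac{9083}{4447} \approx -2.0425$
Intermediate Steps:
$\frac{4566 + 4517}{L - 3413} = \frac{4566 + 4517}{-1034 - 3413} = \frac{9083}{-4447} = 9083 \left(- \frac{1}{4447}\right) = - \frac{9083}{4447}$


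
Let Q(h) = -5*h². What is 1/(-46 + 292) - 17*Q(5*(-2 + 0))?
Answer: 2091001/246 ≈ 8500.0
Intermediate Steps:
1/(-46 + 292) - 17*Q(5*(-2 + 0)) = 1/(-46 + 292) - (-85)*(5*(-2 + 0))² = 1/246 - (-85)*(5*(-2))² = 1/246 - (-85)*(-10)² = 1/246 - (-85)*100 = 1/246 - 17*(-500) = 1/246 + 8500 = 2091001/246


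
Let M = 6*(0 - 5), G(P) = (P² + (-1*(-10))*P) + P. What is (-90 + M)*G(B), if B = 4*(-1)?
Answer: 3360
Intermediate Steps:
B = -4
G(P) = P² + 11*P (G(P) = (P² + 10*P) + P = P² + 11*P)
M = -30 (M = 6*(-5) = -30)
(-90 + M)*G(B) = (-90 - 30)*(-4*(11 - 4)) = -(-480)*7 = -120*(-28) = 3360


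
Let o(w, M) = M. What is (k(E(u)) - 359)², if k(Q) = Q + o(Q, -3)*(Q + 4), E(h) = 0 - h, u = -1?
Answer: 139129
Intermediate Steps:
E(h) = -h
k(Q) = -12 - 2*Q (k(Q) = Q - 3*(Q + 4) = Q - 3*(4 + Q) = Q + (-12 - 3*Q) = -12 - 2*Q)
(k(E(u)) - 359)² = ((-12 - (-2)*(-1)) - 359)² = ((-12 - 2*1) - 359)² = ((-12 - 2) - 359)² = (-14 - 359)² = (-373)² = 139129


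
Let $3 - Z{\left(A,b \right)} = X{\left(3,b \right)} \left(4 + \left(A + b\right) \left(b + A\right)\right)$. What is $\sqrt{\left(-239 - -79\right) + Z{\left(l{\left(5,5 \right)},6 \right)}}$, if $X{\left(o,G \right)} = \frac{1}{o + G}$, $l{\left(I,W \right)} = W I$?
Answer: $\frac{i \sqrt{2378}}{3} \approx 16.255 i$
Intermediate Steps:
$l{\left(I,W \right)} = I W$
$X{\left(o,G \right)} = \frac{1}{G + o}$
$Z{\left(A,b \right)} = 3 - \frac{4 + \left(A + b\right)^{2}}{3 + b}$ ($Z{\left(A,b \right)} = 3 - \frac{4 + \left(A + b\right) \left(b + A\right)}{b + 3} = 3 - \frac{4 + \left(A + b\right) \left(A + b\right)}{3 + b} = 3 - \frac{4 + \left(A + b\right)^{2}}{3 + b}$)
$\sqrt{\left(-239 - -79\right) + Z{\left(l{\left(5,5 \right)},6 \right)}} = \sqrt{\left(-239 - -79\right) + \frac{5 - \left(5 \cdot 5 + 6\right)^{2} + 3 \cdot 6}{3 + 6}} = \sqrt{\left(-239 + 79\right) + \frac{5 - \left(25 + 6\right)^{2} + 18}{9}} = \sqrt{-160 + \frac{5 - 31^{2} + 18}{9}} = \sqrt{-160 + \frac{5 - 961 + 18}{9}} = \sqrt{-160 + \frac{1}{9} \left(-938\right)} = \sqrt{-160 - \frac{938}{9}} = \sqrt{- \frac{2378}{9}} = \frac{i \sqrt{2378}}{3}$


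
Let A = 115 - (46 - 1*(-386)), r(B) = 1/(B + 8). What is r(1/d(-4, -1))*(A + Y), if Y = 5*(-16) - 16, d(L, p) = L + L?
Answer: -472/9 ≈ -52.444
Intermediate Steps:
d(L, p) = 2*L
r(B) = 1/(8 + B)
Y = -96 (Y = -80 - 16 = -96)
A = -317 (A = 115 - (46 + 386) = 115 - 1*432 = 115 - 432 = -317)
r(1/d(-4, -1))*(A + Y) = (-317 - 96)/(8 + 1/(2*(-4))) = -413/(8 + 1/(-8)) = -413/(8 - ⅛) = -413/(63/8) = (8/63)*(-413) = -472/9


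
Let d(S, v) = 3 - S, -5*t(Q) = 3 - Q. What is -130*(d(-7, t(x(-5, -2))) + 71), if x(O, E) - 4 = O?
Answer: -10530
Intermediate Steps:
x(O, E) = 4 + O
t(Q) = -3/5 + Q/5 (t(Q) = -(3 - Q)/5 = -3/5 + Q/5)
-130*(d(-7, t(x(-5, -2))) + 71) = -130*((3 - 1*(-7)) + 71) = -130*((3 + 7) + 71) = -130*(10 + 71) = -130*81 = -10530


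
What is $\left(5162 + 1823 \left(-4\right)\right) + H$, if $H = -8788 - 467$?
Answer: $-11385$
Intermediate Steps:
$H = -9255$ ($H = -8788 - 467 = -9255$)
$\left(5162 + 1823 \left(-4\right)\right) + H = \left(5162 + 1823 \left(-4\right)\right) - 9255 = \left(5162 - 7292\right) - 9255 = -2130 - 9255 = -11385$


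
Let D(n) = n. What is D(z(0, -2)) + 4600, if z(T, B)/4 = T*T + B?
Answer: 4592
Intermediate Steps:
z(T, B) = 4*B + 4*T**2 (z(T, B) = 4*(T*T + B) = 4*(T**2 + B) = 4*(B + T**2) = 4*B + 4*T**2)
D(z(0, -2)) + 4600 = (4*(-2) + 4*0**2) + 4600 = (-8 + 4*0) + 4600 = (-8 + 0) + 4600 = -8 + 4600 = 4592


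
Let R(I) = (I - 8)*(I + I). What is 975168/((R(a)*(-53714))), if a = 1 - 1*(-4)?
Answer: 81264/134285 ≈ 0.60516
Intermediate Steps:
a = 5 (a = 1 + 4 = 5)
R(I) = 2*I*(-8 + I) (R(I) = (-8 + I)*(2*I) = 2*I*(-8 + I))
975168/((R(a)*(-53714))) = 975168/(((2*5*(-8 + 5))*(-53714))) = 975168/(((2*5*(-3))*(-53714))) = 975168/((-30*(-53714))) = 975168/1611420 = 975168*(1/1611420) = 81264/134285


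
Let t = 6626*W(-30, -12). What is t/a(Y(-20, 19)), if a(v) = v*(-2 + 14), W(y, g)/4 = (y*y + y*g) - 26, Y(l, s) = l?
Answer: -2044121/15 ≈ -1.3627e+5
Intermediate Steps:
W(y, g) = -104 + 4*y² + 4*g*y (W(y, g) = 4*((y*y + y*g) - 26) = 4*((y² + g*y) - 26) = 4*(-26 + y² + g*y) = -104 + 4*y² + 4*g*y)
t = 32705936 (t = 6626*(-104 + 4*(-30)² + 4*(-12)*(-30)) = 6626*(-104 + 4*900 + 1440) = 6626*(-104 + 3600 + 1440) = 6626*4936 = 32705936)
a(v) = 12*v (a(v) = v*12 = 12*v)
t/a(Y(-20, 19)) = 32705936/((12*(-20))) = 32705936/(-240) = 32705936*(-1/240) = -2044121/15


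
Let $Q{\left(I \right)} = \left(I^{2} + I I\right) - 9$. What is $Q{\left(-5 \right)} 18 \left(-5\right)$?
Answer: $-3690$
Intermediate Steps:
$Q{\left(I \right)} = -9 + 2 I^{2}$ ($Q{\left(I \right)} = \left(I^{2} + I^{2}\right) - 9 = 2 I^{2} - 9 = -9 + 2 I^{2}$)
$Q{\left(-5 \right)} 18 \left(-5\right) = \left(-9 + 2 \left(-5\right)^{2}\right) 18 \left(-5\right) = \left(-9 + 2 \cdot 25\right) 18 \left(-5\right) = \left(-9 + 50\right) 18 \left(-5\right) = 41 \cdot 18 \left(-5\right) = 738 \left(-5\right) = -3690$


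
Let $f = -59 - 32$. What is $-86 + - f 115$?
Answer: $10379$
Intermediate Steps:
$f = -91$
$-86 + - f 115 = -86 + \left(-1\right) \left(-91\right) 115 = -86 + 91 \cdot 115 = -86 + 10465 = 10379$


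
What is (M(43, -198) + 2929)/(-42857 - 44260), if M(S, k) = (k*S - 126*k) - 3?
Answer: -19360/87117 ≈ -0.22223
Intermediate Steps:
M(S, k) = -3 - 126*k + S*k (M(S, k) = (S*k - 126*k) - 3 = (-126*k + S*k) - 3 = -3 - 126*k + S*k)
(M(43, -198) + 2929)/(-42857 - 44260) = ((-3 - 126*(-198) + 43*(-198)) + 2929)/(-42857 - 44260) = ((-3 + 24948 - 8514) + 2929)/(-87117) = (16431 + 2929)*(-1/87117) = 19360*(-1/87117) = -19360/87117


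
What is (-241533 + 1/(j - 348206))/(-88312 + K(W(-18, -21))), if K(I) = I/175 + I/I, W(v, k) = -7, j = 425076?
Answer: 92833208545/33942348224 ≈ 2.7350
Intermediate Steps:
K(I) = 1 + I/175 (K(I) = I*(1/175) + 1 = I/175 + 1 = 1 + I/175)
(-241533 + 1/(j - 348206))/(-88312 + K(W(-18, -21))) = (-241533 + 1/(425076 - 348206))/(-88312 + (1 + (1/175)*(-7))) = (-241533 + 1/76870)/(-88312 + (1 - 1/25)) = (-241533 + 1/76870)/(-88312 + 24/25) = -18566641709/(76870*(-2207776/25)) = -18566641709/76870*(-25/2207776) = 92833208545/33942348224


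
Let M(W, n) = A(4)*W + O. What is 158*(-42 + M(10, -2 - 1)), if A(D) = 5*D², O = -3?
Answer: 119290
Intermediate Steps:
M(W, n) = -3 + 80*W (M(W, n) = (5*4²)*W - 3 = (5*16)*W - 3 = 80*W - 3 = -3 + 80*W)
158*(-42 + M(10, -2 - 1)) = 158*(-42 + (-3 + 80*10)) = 158*(-42 + (-3 + 800)) = 158*(-42 + 797) = 158*755 = 119290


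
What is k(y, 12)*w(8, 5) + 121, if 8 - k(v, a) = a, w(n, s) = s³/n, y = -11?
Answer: 117/2 ≈ 58.500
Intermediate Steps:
w(n, s) = s³/n
k(v, a) = 8 - a
k(y, 12)*w(8, 5) + 121 = (8 - 1*12)*(5³/8) + 121 = (8 - 12)*((⅛)*125) + 121 = -4*125/8 + 121 = -125/2 + 121 = 117/2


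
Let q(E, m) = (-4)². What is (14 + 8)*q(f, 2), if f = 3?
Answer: 352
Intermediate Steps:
q(E, m) = 16
(14 + 8)*q(f, 2) = (14 + 8)*16 = 22*16 = 352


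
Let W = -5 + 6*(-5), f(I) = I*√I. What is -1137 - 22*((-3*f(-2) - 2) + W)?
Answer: -323 - 132*I*√2 ≈ -323.0 - 186.68*I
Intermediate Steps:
f(I) = I^(3/2)
W = -35 (W = -5 - 30 = -35)
-1137 - 22*((-3*f(-2) - 2) + W) = -1137 - 22*((-(-6)*I*√2 - 2) - 35) = -1137 - 22*((6*I*√2 - 2) - 35) = -1137 - 22*((-2 + 6*I*√2) - 35) = -1137 - 22*(-37 + 6*I*√2) = -1137 - (-814 + 132*I*√2) = -1137 + (814 - 132*I*√2) = -323 - 132*I*√2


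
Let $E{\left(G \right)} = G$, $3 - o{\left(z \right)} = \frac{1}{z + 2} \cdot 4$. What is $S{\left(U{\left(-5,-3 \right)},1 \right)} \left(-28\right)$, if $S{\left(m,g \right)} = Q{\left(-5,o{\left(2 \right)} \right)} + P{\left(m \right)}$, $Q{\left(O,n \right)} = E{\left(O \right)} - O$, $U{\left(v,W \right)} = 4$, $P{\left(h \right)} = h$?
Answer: $-112$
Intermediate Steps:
$o{\left(z \right)} = 3 - \frac{4}{2 + z}$ ($o{\left(z \right)} = 3 - \frac{1}{z + 2} \cdot 4 = 3 - \frac{1}{2 + z} 4 = 3 - \frac{4}{2 + z}$)
$Q{\left(O,n \right)} = 0$ ($Q{\left(O,n \right)} = O - O = 0$)
$S{\left(m,g \right)} = m$ ($S{\left(m,g \right)} = 0 + m = m$)
$S{\left(U{\left(-5,-3 \right)},1 \right)} \left(-28\right) = 4 \left(-28\right) = -112$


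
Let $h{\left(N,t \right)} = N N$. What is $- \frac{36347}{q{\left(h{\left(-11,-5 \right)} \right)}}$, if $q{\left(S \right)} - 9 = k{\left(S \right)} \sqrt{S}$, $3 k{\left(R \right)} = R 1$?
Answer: $- \frac{109041}{1358} \approx -80.295$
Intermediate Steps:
$k{\left(R \right)} = \frac{R}{3}$ ($k{\left(R \right)} = \frac{R 1}{3} = \frac{R}{3}$)
$h{\left(N,t \right)} = N^{2}$
$q{\left(S \right)} = 9 + \frac{S^{\frac{3}{2}}}{3}$ ($q{\left(S \right)} = 9 + \frac{S}{3} \sqrt{S} = 9 + \frac{S^{\frac{3}{2}}}{3}$)
$- \frac{36347}{q{\left(h{\left(-11,-5 \right)} \right)}} = - \frac{36347}{9 + \frac{\left(\left(-11\right)^{2}\right)^{\frac{3}{2}}}{3}} = - \frac{36347}{9 + \frac{121^{\frac{3}{2}}}{3}} = - \frac{36347}{9 + \frac{1}{3} \cdot 1331} = - \frac{36347}{9 + \frac{1331}{3}} = - \frac{36347}{\frac{1358}{3}} = \left(-36347\right) \frac{3}{1358} = - \frac{109041}{1358}$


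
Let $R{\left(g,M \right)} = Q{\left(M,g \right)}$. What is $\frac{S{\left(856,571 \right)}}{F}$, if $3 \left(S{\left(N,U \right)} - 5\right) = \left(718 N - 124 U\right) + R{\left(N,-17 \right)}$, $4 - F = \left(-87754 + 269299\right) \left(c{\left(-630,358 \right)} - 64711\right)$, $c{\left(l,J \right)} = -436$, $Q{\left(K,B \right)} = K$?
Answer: $\frac{543802}{35481336357} \approx 1.5326 \cdot 10^{-5}$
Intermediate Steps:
$R{\left(g,M \right)} = M$
$F = 11827112119$ ($F = 4 - \left(-87754 + 269299\right) \left(-436 - 64711\right) = 4 - 181545 \left(-65147\right) = 4 - -11827112115 = 4 + 11827112115 = 11827112119$)
$S{\left(N,U \right)} = - \frac{2}{3} - \frac{124 U}{3} + \frac{718 N}{3}$ ($S{\left(N,U \right)} = 5 + \frac{\left(718 N - 124 U\right) - 17}{3} = 5 + \frac{\left(- 124 U + 718 N\right) - 17}{3} = 5 + \frac{-17 - 124 U + 718 N}{3} = 5 - \left(\frac{17}{3} - \frac{718 N}{3} + \frac{124 U}{3}\right) = - \frac{2}{3} - \frac{124 U}{3} + \frac{718 N}{3}$)
$\frac{S{\left(856,571 \right)}}{F} = \frac{- \frac{2}{3} - \frac{70804}{3} + \frac{718}{3} \cdot 856}{11827112119} = \left(- \frac{2}{3} - \frac{70804}{3} + \frac{614608}{3}\right) \frac{1}{11827112119} = \frac{543802}{3} \cdot \frac{1}{11827112119} = \frac{543802}{35481336357}$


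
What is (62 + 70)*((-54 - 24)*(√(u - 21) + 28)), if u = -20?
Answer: -288288 - 10296*I*√41 ≈ -2.8829e+5 - 65927.0*I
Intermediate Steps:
(62 + 70)*((-54 - 24)*(√(u - 21) + 28)) = (62 + 70)*((-54 - 24)*(√(-20 - 21) + 28)) = 132*(-78*(√(-41) + 28)) = 132*(-78*(I*√41 + 28)) = 132*(-78*(28 + I*√41)) = 132*(-2184 - 78*I*√41) = -288288 - 10296*I*√41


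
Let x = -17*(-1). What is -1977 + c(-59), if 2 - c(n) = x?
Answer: -1992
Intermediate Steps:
x = 17
c(n) = -15 (c(n) = 2 - 1*17 = 2 - 17 = -15)
-1977 + c(-59) = -1977 - 15 = -1992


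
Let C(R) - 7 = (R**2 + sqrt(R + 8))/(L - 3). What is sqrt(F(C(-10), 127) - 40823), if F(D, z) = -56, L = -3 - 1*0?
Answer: I*sqrt(40879) ≈ 202.19*I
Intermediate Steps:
L = -3 (L = -3 + 0 = -3)
C(R) = 7 - R**2/6 - sqrt(8 + R)/6 (C(R) = 7 + (R**2 + sqrt(R + 8))/(-3 - 3) = 7 + (R**2 + sqrt(8 + R))/(-6) = 7 + (R**2 + sqrt(8 + R))*(-1/6) = 7 + (-R**2/6 - sqrt(8 + R)/6) = 7 - R**2/6 - sqrt(8 + R)/6)
sqrt(F(C(-10), 127) - 40823) = sqrt(-56 - 40823) = sqrt(-40879) = I*sqrt(40879)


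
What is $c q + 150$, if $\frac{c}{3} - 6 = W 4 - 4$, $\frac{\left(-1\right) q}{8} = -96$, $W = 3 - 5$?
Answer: $-13674$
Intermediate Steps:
$W = -2$ ($W = 3 - 5 = -2$)
$q = 768$ ($q = \left(-8\right) \left(-96\right) = 768$)
$c = -18$ ($c = 18 + 3 \left(\left(-2\right) 4 - 4\right) = 18 + 3 \left(-8 - 4\right) = 18 + 3 \left(-12\right) = 18 - 36 = -18$)
$c q + 150 = \left(-18\right) 768 + 150 = -13824 + 150 = -13674$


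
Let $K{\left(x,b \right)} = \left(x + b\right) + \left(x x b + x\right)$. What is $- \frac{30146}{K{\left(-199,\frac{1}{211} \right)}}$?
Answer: $\frac{3180403}{22188} \approx 143.34$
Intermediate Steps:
$K{\left(x,b \right)} = b + 2 x + b x^{2}$ ($K{\left(x,b \right)} = \left(b + x\right) + \left(x^{2} b + x\right) = \left(b + x\right) + \left(b x^{2} + x\right) = \left(b + x\right) + \left(x + b x^{2}\right) = b + 2 x + b x^{2}$)
$- \frac{30146}{K{\left(-199,\frac{1}{211} \right)}} = - \frac{30146}{\frac{1}{211} + 2 \left(-199\right) + \frac{\left(-199\right)^{2}}{211}} = - \frac{30146}{\frac{1}{211} - 398 + \frac{1}{211} \cdot 39601} = - \frac{30146}{\frac{1}{211} - 398 + \frac{39601}{211}} = - \frac{30146}{- \frac{44376}{211}} = \left(-30146\right) \left(- \frac{211}{44376}\right) = \frac{3180403}{22188}$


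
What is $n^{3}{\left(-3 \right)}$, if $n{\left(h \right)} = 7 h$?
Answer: $-9261$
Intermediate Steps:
$n^{3}{\left(-3 \right)} = \left(7 \left(-3\right)\right)^{3} = \left(-21\right)^{3} = -9261$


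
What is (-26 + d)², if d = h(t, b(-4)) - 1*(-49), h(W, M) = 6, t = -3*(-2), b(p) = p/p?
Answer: 841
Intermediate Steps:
b(p) = 1
t = 6
d = 55 (d = 6 - 1*(-49) = 6 + 49 = 55)
(-26 + d)² = (-26 + 55)² = 29² = 841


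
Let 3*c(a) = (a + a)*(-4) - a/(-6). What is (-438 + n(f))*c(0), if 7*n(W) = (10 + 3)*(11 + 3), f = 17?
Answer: 0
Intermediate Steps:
n(W) = 26 (n(W) = ((10 + 3)*(11 + 3))/7 = (13*14)/7 = (⅐)*182 = 26)
c(a) = -47*a/18 (c(a) = ((a + a)*(-4) - a/(-6))/3 = ((2*a)*(-4) - a*(-1)/6)/3 = (-8*a - (-1)*a/6)/3 = (-8*a + a/6)/3 = (-47*a/6)/3 = -47*a/18)
(-438 + n(f))*c(0) = (-438 + 26)*(-47/18*0) = -412*0 = 0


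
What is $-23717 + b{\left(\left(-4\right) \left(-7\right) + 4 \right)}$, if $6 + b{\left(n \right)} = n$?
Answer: $-23691$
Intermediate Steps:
$b{\left(n \right)} = -6 + n$
$-23717 + b{\left(\left(-4\right) \left(-7\right) + 4 \right)} = -23717 + \left(-6 + \left(\left(-4\right) \left(-7\right) + 4\right)\right) = -23717 + \left(-6 + \left(28 + 4\right)\right) = -23717 + \left(-6 + 32\right) = -23717 + 26 = -23691$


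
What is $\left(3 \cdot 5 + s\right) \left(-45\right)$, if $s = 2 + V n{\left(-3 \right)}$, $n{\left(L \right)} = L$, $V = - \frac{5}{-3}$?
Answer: $-540$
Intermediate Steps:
$V = \frac{5}{3}$ ($V = \left(-5\right) \left(- \frac{1}{3}\right) = \frac{5}{3} \approx 1.6667$)
$s = -3$ ($s = 2 + \frac{5}{3} \left(-3\right) = 2 - 5 = -3$)
$\left(3 \cdot 5 + s\right) \left(-45\right) = \left(3 \cdot 5 - 3\right) \left(-45\right) = \left(15 - 3\right) \left(-45\right) = 12 \left(-45\right) = -540$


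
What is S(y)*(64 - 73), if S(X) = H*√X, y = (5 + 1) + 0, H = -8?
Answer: 72*√6 ≈ 176.36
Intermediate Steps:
y = 6 (y = 6 + 0 = 6)
S(X) = -8*√X
S(y)*(64 - 73) = (-8*√6)*(64 - 73) = -8*√6*(-9) = 72*√6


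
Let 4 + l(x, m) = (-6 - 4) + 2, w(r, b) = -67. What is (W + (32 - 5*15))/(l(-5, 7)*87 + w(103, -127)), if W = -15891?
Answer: 15934/1111 ≈ 14.342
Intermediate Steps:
l(x, m) = -12 (l(x, m) = -4 + ((-6 - 4) + 2) = -4 + (-10 + 2) = -4 - 8 = -12)
(W + (32 - 5*15))/(l(-5, 7)*87 + w(103, -127)) = (-15891 + (32 - 5*15))/(-12*87 - 67) = (-15891 + (32 - 75))/(-1044 - 67) = (-15891 - 43)/(-1111) = -15934*(-1/1111) = 15934/1111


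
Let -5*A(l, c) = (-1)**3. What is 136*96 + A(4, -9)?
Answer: 65281/5 ≈ 13056.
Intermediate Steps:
A(l, c) = 1/5 (A(l, c) = -1/5*(-1)**3 = -1/5*(-1) = 1/5)
136*96 + A(4, -9) = 136*96 + 1/5 = 13056 + 1/5 = 65281/5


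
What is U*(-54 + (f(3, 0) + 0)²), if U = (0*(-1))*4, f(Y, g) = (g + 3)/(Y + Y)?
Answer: 0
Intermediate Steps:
f(Y, g) = (3 + g)/(2*Y) (f(Y, g) = (3 + g)/((2*Y)) = (3 + g)*(1/(2*Y)) = (3 + g)/(2*Y))
U = 0 (U = 0*4 = 0)
U*(-54 + (f(3, 0) + 0)²) = 0*(-54 + ((½)*(3 + 0)/3 + 0)²) = 0*(-54 + ((½)*(⅓)*3 + 0)²) = 0*(-54 + (½ + 0)²) = 0*(-54 + (½)²) = 0*(-54 + ¼) = 0*(-215/4) = 0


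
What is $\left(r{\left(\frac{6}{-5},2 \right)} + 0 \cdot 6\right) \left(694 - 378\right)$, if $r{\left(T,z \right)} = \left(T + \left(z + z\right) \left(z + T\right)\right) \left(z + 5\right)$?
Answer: $4424$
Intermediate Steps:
$r{\left(T,z \right)} = \left(5 + z\right) \left(T + 2 z \left(T + z\right)\right)$ ($r{\left(T,z \right)} = \left(T + 2 z \left(T + z\right)\right) \left(5 + z\right) = \left(5 + z\right) \left(T + 2 z \left(T + z\right)\right)$)
$\left(r{\left(\frac{6}{-5},2 \right)} + 0 \cdot 6\right) \left(694 - 378\right) = \left(\left(2 \cdot 2^{3} + 5 \frac{6}{-5} + 10 \cdot 2^{2} + 2 \frac{6}{-5} \cdot 2^{2} + 11 \frac{6}{-5} \cdot 2\right) + 0 \cdot 6\right) \left(694 - 378\right) = \left(\left(2 \cdot 8 + 5 \cdot 6 \left(- \frac{1}{5}\right) + 10 \cdot 4 + 2 \cdot 6 \left(- \frac{1}{5}\right) 4 + 11 \cdot 6 \left(- \frac{1}{5}\right) 2\right) + 0\right) 316 = \left(\left(16 + 5 \left(- \frac{6}{5}\right) + 40 + 2 \left(- \frac{6}{5}\right) 4 + 11 \left(- \frac{6}{5}\right) 2\right) + 0\right) 316 = \left(\left(16 - 6 + 40 - \frac{48}{5} - \frac{132}{5}\right) + 0\right) 316 = \left(14 + 0\right) 316 = 14 \cdot 316 = 4424$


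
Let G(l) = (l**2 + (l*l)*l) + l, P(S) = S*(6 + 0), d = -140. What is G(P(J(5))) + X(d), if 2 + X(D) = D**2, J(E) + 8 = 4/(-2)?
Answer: -192862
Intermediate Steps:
J(E) = -10 (J(E) = -8 + 4/(-2) = -8 + 4*(-1/2) = -8 - 2 = -10)
P(S) = 6*S (P(S) = S*6 = 6*S)
G(l) = l + l**2 + l**3 (G(l) = (l**2 + l**2*l) + l = (l**2 + l**3) + l = l + l**2 + l**3)
X(D) = -2 + D**2
G(P(J(5))) + X(d) = (6*(-10))*(1 + 6*(-10) + (6*(-10))**2) + (-2 + (-140)**2) = -60*(1 - 60 + (-60)**2) + (-2 + 19600) = -60*(1 - 60 + 3600) + 19598 = -60*3541 + 19598 = -212460 + 19598 = -192862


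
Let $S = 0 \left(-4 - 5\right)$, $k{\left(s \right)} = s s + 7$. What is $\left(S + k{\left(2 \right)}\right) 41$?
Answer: $451$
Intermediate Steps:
$k{\left(s \right)} = 7 + s^{2}$ ($k{\left(s \right)} = s^{2} + 7 = 7 + s^{2}$)
$S = 0$ ($S = 0 \left(-9\right) = 0$)
$\left(S + k{\left(2 \right)}\right) 41 = \left(0 + \left(7 + 2^{2}\right)\right) 41 = \left(0 + \left(7 + 4\right)\right) 41 = \left(0 + 11\right) 41 = 11 \cdot 41 = 451$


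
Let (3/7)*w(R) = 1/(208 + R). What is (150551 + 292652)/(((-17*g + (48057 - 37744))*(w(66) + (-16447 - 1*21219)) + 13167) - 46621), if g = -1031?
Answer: -60718811/143665687998 ≈ -0.00042264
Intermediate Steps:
w(R) = 7/(3*(208 + R))
(150551 + 292652)/(((-17*g + (48057 - 37744))*(w(66) + (-16447 - 1*21219)) + 13167) - 46621) = (150551 + 292652)/(((-17*(-1031) + (48057 - 37744))*(7/(3*(208 + 66)) + (-16447 - 1*21219)) + 13167) - 46621) = 443203/(((17527 + 10313)*((7/3)/274 + (-16447 - 21219)) + 13167) - 46621) = 443203/((27840*((7/3)*(1/274) - 37666) + 13167) - 46621) = 443203/((27840*(7/822 - 37666) + 13167) - 46621) = 443203/((27840*(-30961445/822) + 13167) - 46621) = 443203/((-143661104800/137 + 13167) - 46621) = 443203/(-143659300921/137 - 46621) = 443203/(-143665687998/137) = 443203*(-137/143665687998) = -60718811/143665687998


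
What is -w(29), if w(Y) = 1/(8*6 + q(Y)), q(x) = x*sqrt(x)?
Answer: 48/22085 - 29*sqrt(29)/22085 ≈ -0.0048979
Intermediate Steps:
q(x) = x**(3/2)
w(Y) = 1/(48 + Y**(3/2)) (w(Y) = 1/(8*6 + Y**(3/2)) = 1/(48 + Y**(3/2)))
-w(29) = -1/(48 + 29**(3/2)) = -1/(48 + 29*sqrt(29))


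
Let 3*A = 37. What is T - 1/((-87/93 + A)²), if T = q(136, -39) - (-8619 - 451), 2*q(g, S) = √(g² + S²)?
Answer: 10191043351/1123600 + √20017/2 ≈ 9140.7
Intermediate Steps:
A = 37/3 (A = (⅓)*37 = 37/3 ≈ 12.333)
q(g, S) = √(S² + g²)/2 (q(g, S) = √(g² + S²)/2 = √(S² + g²)/2)
T = 9070 + √20017/2 (T = √((-39)² + 136²)/2 - (-8619 - 451) = √(1521 + 18496)/2 - 1*(-9070) = √20017/2 + 9070 = 9070 + √20017/2 ≈ 9140.7)
T - 1/((-87/93 + A)²) = (9070 + √20017/2) - 1/((-87/93 + 37/3)²) = (9070 + √20017/2) - 1/((-87*1/93 + 37/3)²) = (9070 + √20017/2) - 1/((-29/31 + 37/3)²) = (9070 + √20017/2) - 1/((1060/93)²) = (9070 + √20017/2) - 1/1123600/8649 = (9070 + √20017/2) - 1*8649/1123600 = (9070 + √20017/2) - 8649/1123600 = 10191043351/1123600 + √20017/2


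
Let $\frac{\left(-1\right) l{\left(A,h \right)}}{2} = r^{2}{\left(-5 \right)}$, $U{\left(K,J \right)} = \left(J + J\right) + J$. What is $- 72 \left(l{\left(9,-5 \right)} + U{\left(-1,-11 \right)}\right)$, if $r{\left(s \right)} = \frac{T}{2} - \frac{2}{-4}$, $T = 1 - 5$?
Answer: $2700$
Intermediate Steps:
$T = -4$ ($T = 1 - 5 = -4$)
$r{\left(s \right)} = - \frac{3}{2}$ ($r{\left(s \right)} = - \frac{4}{2} - \frac{2}{-4} = \left(-4\right) \frac{1}{2} - - \frac{1}{2} = -2 + \frac{1}{2} = - \frac{3}{2}$)
$U{\left(K,J \right)} = 3 J$ ($U{\left(K,J \right)} = 2 J + J = 3 J$)
$l{\left(A,h \right)} = - \frac{9}{2}$ ($l{\left(A,h \right)} = - 2 \left(- \frac{3}{2}\right)^{2} = \left(-2\right) \frac{9}{4} = - \frac{9}{2}$)
$- 72 \left(l{\left(9,-5 \right)} + U{\left(-1,-11 \right)}\right) = - 72 \left(- \frac{9}{2} + 3 \left(-11\right)\right) = - 72 \left(- \frac{9}{2} - 33\right) = \left(-72\right) \left(- \frac{75}{2}\right) = 2700$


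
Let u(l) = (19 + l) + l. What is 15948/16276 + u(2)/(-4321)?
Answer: 17134240/17582149 ≈ 0.97452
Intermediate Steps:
u(l) = 19 + 2*l
15948/16276 + u(2)/(-4321) = 15948/16276 + (19 + 2*2)/(-4321) = 15948*(1/16276) + (19 + 4)*(-1/4321) = 3987/4069 + 23*(-1/4321) = 3987/4069 - 23/4321 = 17134240/17582149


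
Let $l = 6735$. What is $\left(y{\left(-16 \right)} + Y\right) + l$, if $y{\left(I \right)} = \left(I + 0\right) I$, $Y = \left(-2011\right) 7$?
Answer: $-7086$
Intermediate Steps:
$Y = -14077$
$y{\left(I \right)} = I^{2}$ ($y{\left(I \right)} = I I = I^{2}$)
$\left(y{\left(-16 \right)} + Y\right) + l = \left(\left(-16\right)^{2} - 14077\right) + 6735 = \left(256 - 14077\right) + 6735 = -13821 + 6735 = -7086$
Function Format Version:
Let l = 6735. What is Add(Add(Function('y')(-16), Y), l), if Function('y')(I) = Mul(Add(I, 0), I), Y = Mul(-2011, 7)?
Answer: -7086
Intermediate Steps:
Y = -14077
Function('y')(I) = Pow(I, 2) (Function('y')(I) = Mul(I, I) = Pow(I, 2))
Add(Add(Function('y')(-16), Y), l) = Add(Add(Pow(-16, 2), -14077), 6735) = Add(Add(256, -14077), 6735) = Add(-13821, 6735) = -7086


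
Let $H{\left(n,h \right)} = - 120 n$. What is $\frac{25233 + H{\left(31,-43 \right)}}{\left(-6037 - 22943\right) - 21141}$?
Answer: $- \frac{7171}{16707} \approx -0.42922$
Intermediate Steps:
$\frac{25233 + H{\left(31,-43 \right)}}{\left(-6037 - 22943\right) - 21141} = \frac{25233 - 3720}{\left(-6037 - 22943\right) - 21141} = \frac{21513}{-28980 - 21141} = \frac{21513}{-50121} = 21513 \left(- \frac{1}{50121}\right) = - \frac{7171}{16707}$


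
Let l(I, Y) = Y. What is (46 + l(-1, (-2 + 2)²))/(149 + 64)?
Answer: 46/213 ≈ 0.21596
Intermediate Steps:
(46 + l(-1, (-2 + 2)²))/(149 + 64) = (46 + (-2 + 2)²)/(149 + 64) = (46 + 0²)/213 = (46 + 0)*(1/213) = 46*(1/213) = 46/213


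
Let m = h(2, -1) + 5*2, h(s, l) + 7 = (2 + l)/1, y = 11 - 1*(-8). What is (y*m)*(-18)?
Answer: -1368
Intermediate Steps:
y = 19 (y = 11 + 8 = 19)
h(s, l) = -5 + l (h(s, l) = -7 + (2 + l)/1 = -7 + 1*(2 + l) = -7 + (2 + l) = -5 + l)
m = 4 (m = (-5 - 1) + 5*2 = -6 + 10 = 4)
(y*m)*(-18) = (19*4)*(-18) = 76*(-18) = -1368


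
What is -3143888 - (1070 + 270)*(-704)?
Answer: -2200528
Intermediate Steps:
-3143888 - (1070 + 270)*(-704) = -3143888 - 1340*(-704) = -3143888 - 1*(-943360) = -3143888 + 943360 = -2200528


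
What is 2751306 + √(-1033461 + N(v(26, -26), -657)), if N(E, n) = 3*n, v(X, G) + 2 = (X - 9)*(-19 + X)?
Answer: 2751306 + 6*I*√28762 ≈ 2.7513e+6 + 1017.6*I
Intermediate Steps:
v(X, G) = -2 + (-19 + X)*(-9 + X) (v(X, G) = -2 + (X - 9)*(-19 + X) = -2 + (-9 + X)*(-19 + X) = -2 + (-19 + X)*(-9 + X))
2751306 + √(-1033461 + N(v(26, -26), -657)) = 2751306 + √(-1033461 + 3*(-657)) = 2751306 + √(-1033461 - 1971) = 2751306 + √(-1035432) = 2751306 + 6*I*√28762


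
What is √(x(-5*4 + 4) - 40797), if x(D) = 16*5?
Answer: I*√40717 ≈ 201.78*I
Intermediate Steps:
x(D) = 80
√(x(-5*4 + 4) - 40797) = √(80 - 40797) = √(-40717) = I*√40717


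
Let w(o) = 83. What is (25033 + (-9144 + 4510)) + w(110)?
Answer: 20482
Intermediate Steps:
(25033 + (-9144 + 4510)) + w(110) = (25033 + (-9144 + 4510)) + 83 = (25033 - 4634) + 83 = 20399 + 83 = 20482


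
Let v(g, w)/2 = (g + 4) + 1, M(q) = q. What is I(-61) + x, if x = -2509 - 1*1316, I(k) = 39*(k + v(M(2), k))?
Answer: -5658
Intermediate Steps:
v(g, w) = 10 + 2*g (v(g, w) = 2*((g + 4) + 1) = 2*((4 + g) + 1) = 2*(5 + g) = 10 + 2*g)
I(k) = 546 + 39*k (I(k) = 39*(k + (10 + 2*2)) = 39*(k + (10 + 4)) = 39*(k + 14) = 39*(14 + k) = 546 + 39*k)
x = -3825 (x = -2509 - 1316 = -3825)
I(-61) + x = (546 + 39*(-61)) - 3825 = (546 - 2379) - 3825 = -1833 - 3825 = -5658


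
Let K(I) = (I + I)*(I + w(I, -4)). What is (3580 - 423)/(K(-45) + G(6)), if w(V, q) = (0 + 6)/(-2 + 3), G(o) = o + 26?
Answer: 41/46 ≈ 0.89130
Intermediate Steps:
G(o) = 26 + o
w(V, q) = 6 (w(V, q) = 6/1 = 6*1 = 6)
K(I) = 2*I*(6 + I) (K(I) = (I + I)*(I + 6) = (2*I)*(6 + I) = 2*I*(6 + I))
(3580 - 423)/(K(-45) + G(6)) = (3580 - 423)/(2*(-45)*(6 - 45) + (26 + 6)) = 3157/(2*(-45)*(-39) + 32) = 3157/(3510 + 32) = 3157/3542 = 3157*(1/3542) = 41/46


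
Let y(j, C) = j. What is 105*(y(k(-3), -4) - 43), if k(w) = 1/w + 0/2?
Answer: -4550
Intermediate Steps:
k(w) = 1/w (k(w) = 1/w + 0*(½) = 1/w + 0 = 1/w)
105*(y(k(-3), -4) - 43) = 105*(1/(-3) - 43) = 105*(-⅓ - 43) = 105*(-130/3) = -4550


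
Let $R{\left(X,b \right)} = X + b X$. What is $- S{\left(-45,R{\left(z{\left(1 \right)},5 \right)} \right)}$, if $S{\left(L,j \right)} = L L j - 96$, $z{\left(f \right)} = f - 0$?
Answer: $-12054$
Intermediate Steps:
$z{\left(f \right)} = f$ ($z{\left(f \right)} = f + 0 = f$)
$R{\left(X,b \right)} = X + X b$
$S{\left(L,j \right)} = -96 + j L^{2}$ ($S{\left(L,j \right)} = L^{2} j - 96 = j L^{2} - 96 = -96 + j L^{2}$)
$- S{\left(-45,R{\left(z{\left(1 \right)},5 \right)} \right)} = - (-96 + 1 \left(1 + 5\right) \left(-45\right)^{2}) = - (-96 + 1 \cdot 6 \cdot 2025) = - (-96 + 6 \cdot 2025) = - (-96 + 12150) = \left(-1\right) 12054 = -12054$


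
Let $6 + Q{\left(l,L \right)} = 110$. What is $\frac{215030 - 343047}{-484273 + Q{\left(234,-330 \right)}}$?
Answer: $\frac{128017}{484169} \approx 0.26441$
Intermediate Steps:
$Q{\left(l,L \right)} = 104$ ($Q{\left(l,L \right)} = -6 + 110 = 104$)
$\frac{215030 - 343047}{-484273 + Q{\left(234,-330 \right)}} = \frac{215030 - 343047}{-484273 + 104} = - \frac{128017}{-484169} = \left(-128017\right) \left(- \frac{1}{484169}\right) = \frac{128017}{484169}$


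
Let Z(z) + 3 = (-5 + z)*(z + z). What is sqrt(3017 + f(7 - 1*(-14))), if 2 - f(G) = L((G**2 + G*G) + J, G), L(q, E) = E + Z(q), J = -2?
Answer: I*sqrt(1536999) ≈ 1239.8*I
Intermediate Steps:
Z(z) = -3 + 2*z*(-5 + z) (Z(z) = -3 + (-5 + z)*(z + z) = -3 + (-5 + z)*(2*z) = -3 + 2*z*(-5 + z))
L(q, E) = -3 + E - 10*q + 2*q**2 (L(q, E) = E + (-3 - 10*q + 2*q**2) = -3 + E - 10*q + 2*q**2)
f(G) = -15 - G - 2*(-2 + 2*G**2)**2 + 20*G**2 (f(G) = 2 - (-3 + G - 10*((G**2 + G*G) - 2) + 2*((G**2 + G*G) - 2)**2) = 2 - (-3 + G - 10*((G**2 + G**2) - 2) + 2*((G**2 + G**2) - 2)**2) = 2 - (-3 + G - 10*(2*G**2 - 2) + 2*(2*G**2 - 2)**2) = 2 - (-3 + G - 10*(-2 + 2*G**2) + 2*(-2 + 2*G**2)**2) = 2 - (-3 + G + (20 - 20*G**2) + 2*(-2 + 2*G**2)**2) = 2 - (17 + G - 20*G**2 + 2*(-2 + 2*G**2)**2) = 2 + (-17 - G - 2*(-2 + 2*G**2)**2 + 20*G**2) = -15 - G - 2*(-2 + 2*G**2)**2 + 20*G**2)
sqrt(3017 + f(7 - 1*(-14))) = sqrt(3017 + (-23 - (7 - 1*(-14)) - 8*(7 - 1*(-14))**4 + 36*(7 - 1*(-14))**2)) = sqrt(3017 + (-23 - (7 + 14) - 8*(7 + 14)**4 + 36*(7 + 14)**2)) = sqrt(3017 + (-23 - 1*21 - 8*21**4 + 36*21**2)) = sqrt(3017 + (-23 - 21 - 8*194481 + 36*441)) = sqrt(3017 + (-23 - 21 - 1555848 + 15876)) = sqrt(3017 - 1540016) = sqrt(-1536999) = I*sqrt(1536999)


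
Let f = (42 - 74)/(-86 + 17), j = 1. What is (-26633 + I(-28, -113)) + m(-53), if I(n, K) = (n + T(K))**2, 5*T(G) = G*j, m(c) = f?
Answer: -41524504/1725 ≈ -24072.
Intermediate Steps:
f = 32/69 (f = -32/(-69) = -32*(-1/69) = 32/69 ≈ 0.46377)
m(c) = 32/69
T(G) = G/5 (T(G) = (G*1)/5 = G/5)
I(n, K) = (n + K/5)**2
(-26633 + I(-28, -113)) + m(-53) = (-26633 + (-113 + 5*(-28))**2/25) + 32/69 = (-26633 + (-113 - 140)**2/25) + 32/69 = (-26633 + (1/25)*(-253)**2) + 32/69 = (-26633 + (1/25)*64009) + 32/69 = (-26633 + 64009/25) + 32/69 = -601816/25 + 32/69 = -41524504/1725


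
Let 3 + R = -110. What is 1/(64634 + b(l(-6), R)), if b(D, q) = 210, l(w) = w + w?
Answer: 1/64844 ≈ 1.5422e-5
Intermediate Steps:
R = -113 (R = -3 - 110 = -113)
l(w) = 2*w
1/(64634 + b(l(-6), R)) = 1/(64634 + 210) = 1/64844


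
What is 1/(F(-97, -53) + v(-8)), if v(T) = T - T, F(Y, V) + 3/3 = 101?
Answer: 1/100 ≈ 0.010000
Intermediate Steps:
F(Y, V) = 100 (F(Y, V) = -1 + 101 = 100)
v(T) = 0
1/(F(-97, -53) + v(-8)) = 1/(100 + 0) = 1/100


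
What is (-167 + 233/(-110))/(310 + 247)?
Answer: -18603/61270 ≈ -0.30362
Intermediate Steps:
(-167 + 233/(-110))/(310 + 247) = (-167 + 233*(-1/110))/557 = (-167 - 233/110)*(1/557) = -18603/110*1/557 = -18603/61270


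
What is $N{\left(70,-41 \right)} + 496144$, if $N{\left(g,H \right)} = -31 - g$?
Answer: $496043$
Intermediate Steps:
$N{\left(70,-41 \right)} + 496144 = \left(-31 - 70\right) + 496144 = -101 + 496144 = 496043$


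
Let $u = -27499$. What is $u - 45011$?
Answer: $-72510$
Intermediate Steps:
$u - 45011 = -27499 - 45011 = -72510$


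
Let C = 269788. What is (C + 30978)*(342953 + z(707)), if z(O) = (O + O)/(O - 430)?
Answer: 28572588036570/277 ≈ 1.0315e+11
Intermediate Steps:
z(O) = 2*O/(-430 + O) (z(O) = (2*O)/(-430 + O) = 2*O/(-430 + O))
(C + 30978)*(342953 + z(707)) = (269788 + 30978)*(342953 + 2*707/(-430 + 707)) = 300766*(342953 + 2*707/277) = 300766*(342953 + 2*707*(1/277)) = 300766*(342953 + 1414/277) = 300766*(94999395/277) = 28572588036570/277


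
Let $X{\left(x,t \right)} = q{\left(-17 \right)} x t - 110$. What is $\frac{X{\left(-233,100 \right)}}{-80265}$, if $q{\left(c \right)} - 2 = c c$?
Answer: $\frac{1356082}{16053} \approx 84.475$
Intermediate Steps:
$q{\left(c \right)} = 2 + c^{2}$ ($q{\left(c \right)} = 2 + c c = 2 + c^{2}$)
$X{\left(x,t \right)} = -110 + 291 t x$ ($X{\left(x,t \right)} = \left(2 + \left(-17\right)^{2}\right) x t - 110 = \left(2 + 289\right) x t - 110 = 291 x t - 110 = 291 t x - 110 = -110 + 291 t x$)
$\frac{X{\left(-233,100 \right)}}{-80265} = \frac{-110 + 291 \cdot 100 \left(-233\right)}{-80265} = \left(-110 - 6780300\right) \left(- \frac{1}{80265}\right) = \left(-6780410\right) \left(- \frac{1}{80265}\right) = \frac{1356082}{16053}$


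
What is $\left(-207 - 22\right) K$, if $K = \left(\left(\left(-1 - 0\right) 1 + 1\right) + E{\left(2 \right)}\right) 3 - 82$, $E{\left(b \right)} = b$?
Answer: $17404$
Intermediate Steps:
$K = -76$ ($K = \left(\left(\left(-1 - 0\right) 1 + 1\right) + 2\right) 3 - 82 = \left(\left(\left(-1 + 0\right) 1 + 1\right) + 2\right) 3 - 82 = \left(\left(\left(-1\right) 1 + 1\right) + 2\right) 3 - 82 = \left(\left(-1 + 1\right) + 2\right) 3 - 82 = \left(0 + 2\right) 3 - 82 = 2 \cdot 3 - 82 = 6 - 82 = -76$)
$\left(-207 - 22\right) K = \left(-207 - 22\right) \left(-76\right) = \left(-229\right) \left(-76\right) = 17404$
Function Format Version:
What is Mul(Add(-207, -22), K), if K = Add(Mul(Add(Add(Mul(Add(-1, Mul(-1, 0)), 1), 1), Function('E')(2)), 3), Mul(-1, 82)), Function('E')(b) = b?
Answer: 17404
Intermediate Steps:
K = -76 (K = Add(Mul(Add(Add(Mul(Add(-1, Mul(-1, 0)), 1), 1), 2), 3), Mul(-1, 82)) = Add(Mul(Add(Add(Mul(Add(-1, 0), 1), 1), 2), 3), -82) = Add(Mul(Add(Add(Mul(-1, 1), 1), 2), 3), -82) = Add(Mul(Add(Add(-1, 1), 2), 3), -82) = Add(Mul(Add(0, 2), 3), -82) = Add(Mul(2, 3), -82) = Add(6, -82) = -76)
Mul(Add(-207, -22), K) = Mul(Add(-207, -22), -76) = Mul(-229, -76) = 17404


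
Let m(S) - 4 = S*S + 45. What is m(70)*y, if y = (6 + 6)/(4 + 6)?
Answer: 29694/5 ≈ 5938.8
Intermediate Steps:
m(S) = 49 + S**2 (m(S) = 4 + (S*S + 45) = 4 + (S**2 + 45) = 4 + (45 + S**2) = 49 + S**2)
y = 6/5 (y = 12/10 = 12*(1/10) = 6/5 ≈ 1.2000)
m(70)*y = (49 + 70**2)*(6/5) = (49 + 4900)*(6/5) = 4949*(6/5) = 29694/5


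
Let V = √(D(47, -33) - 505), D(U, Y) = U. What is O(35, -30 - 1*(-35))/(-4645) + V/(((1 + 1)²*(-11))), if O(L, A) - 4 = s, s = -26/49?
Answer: -34/45521 - I*√458/44 ≈ -0.00074691 - 0.48638*I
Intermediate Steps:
s = -26/49 (s = -26*1/49 = -26/49 ≈ -0.53061)
O(L, A) = 170/49 (O(L, A) = 4 - 26/49 = 170/49)
V = I*√458 (V = √(47 - 505) = √(-458) = I*√458 ≈ 21.401*I)
O(35, -30 - 1*(-35))/(-4645) + V/(((1 + 1)²*(-11))) = (170/49)/(-4645) + (I*√458)/(((1 + 1)²*(-11))) = (170/49)*(-1/4645) + (I*√458)/((2²*(-11))) = -34/45521 + (I*√458)/((4*(-11))) = -34/45521 + (I*√458)/(-44) = -34/45521 + (I*√458)*(-1/44) = -34/45521 - I*√458/44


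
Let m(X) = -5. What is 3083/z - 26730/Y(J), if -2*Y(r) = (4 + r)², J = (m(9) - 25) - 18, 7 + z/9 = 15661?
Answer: 85656071/3099492 ≈ 27.636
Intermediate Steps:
z = 140886 (z = -63 + 9*15661 = -63 + 140949 = 140886)
J = -48 (J = (-5 - 25) - 18 = -30 - 18 = -48)
Y(r) = -(4 + r)²/2
3083/z - 26730/Y(J) = 3083/140886 - 26730*(-2/(4 - 48)²) = 3083*(1/140886) - 26730/((-½*(-44)²)) = 3083/140886 - 26730/((-½*1936)) = 3083/140886 - 26730/(-968) = 3083/140886 - 26730*(-1/968) = 3083/140886 + 1215/44 = 85656071/3099492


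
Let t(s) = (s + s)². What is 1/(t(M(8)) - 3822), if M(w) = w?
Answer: -1/3566 ≈ -0.00028043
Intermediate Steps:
t(s) = 4*s² (t(s) = (2*s)² = 4*s²)
1/(t(M(8)) - 3822) = 1/(4*8² - 3822) = 1/(4*64 - 3822) = 1/(256 - 3822) = 1/(-3566) = -1/3566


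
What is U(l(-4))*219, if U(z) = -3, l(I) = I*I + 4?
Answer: -657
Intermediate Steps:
l(I) = 4 + I² (l(I) = I² + 4 = 4 + I²)
U(l(-4))*219 = -3*219 = -657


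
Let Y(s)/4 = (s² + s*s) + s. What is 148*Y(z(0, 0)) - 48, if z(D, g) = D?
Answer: -48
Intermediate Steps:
Y(s) = 4*s + 8*s² (Y(s) = 4*((s² + s*s) + s) = 4*((s² + s²) + s) = 4*(2*s² + s) = 4*(s + 2*s²) = 4*s + 8*s²)
148*Y(z(0, 0)) - 48 = 148*(4*0*(1 + 2*0)) - 48 = 148*(4*0*(1 + 0)) - 48 = 148*(4*0*1) - 48 = 148*0 - 48 = 0 - 48 = -48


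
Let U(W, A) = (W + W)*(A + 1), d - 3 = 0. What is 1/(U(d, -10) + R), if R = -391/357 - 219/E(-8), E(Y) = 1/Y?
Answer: 21/35635 ≈ 0.00058931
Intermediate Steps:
E(Y) = 1/Y
d = 3 (d = 3 + 0 = 3)
R = 36769/21 (R = -391/357 - 219/(1/(-8)) = -391*1/357 - 219/(-1/8) = -23/21 - 219*(-8) = -23/21 + 1752 = 36769/21 ≈ 1750.9)
U(W, A) = 2*W*(1 + A) (U(W, A) = (2*W)*(1 + A) = 2*W*(1 + A))
1/(U(d, -10) + R) = 1/(2*3*(1 - 10) + 36769/21) = 1/(2*3*(-9) + 36769/21) = 1/(-54 + 36769/21) = 1/(35635/21) = 21/35635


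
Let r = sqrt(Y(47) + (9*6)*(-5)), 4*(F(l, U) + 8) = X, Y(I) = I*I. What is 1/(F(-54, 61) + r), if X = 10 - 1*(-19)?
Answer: 12/31015 + 16*sqrt(1939)/31015 ≈ 0.023103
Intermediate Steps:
Y(I) = I**2
X = 29 (X = 10 + 19 = 29)
F(l, U) = -3/4 (F(l, U) = -8 + (1/4)*29 = -8 + 29/4 = -3/4)
r = sqrt(1939) (r = sqrt(47**2 + (9*6)*(-5)) = sqrt(2209 + 54*(-5)) = sqrt(2209 - 270) = sqrt(1939) ≈ 44.034)
1/(F(-54, 61) + r) = 1/(-3/4 + sqrt(1939))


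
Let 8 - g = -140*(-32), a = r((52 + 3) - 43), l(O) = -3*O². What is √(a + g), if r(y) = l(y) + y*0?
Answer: 2*I*√1226 ≈ 70.029*I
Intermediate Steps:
r(y) = -3*y² (r(y) = -3*y² + y*0 = -3*y² + 0 = -3*y²)
a = -432 (a = -3*((52 + 3) - 43)² = -3*(55 - 43)² = -3*12² = -3*144 = -432)
g = -4472 (g = 8 - (-140)*(-32) = 8 - 1*4480 = 8 - 4480 = -4472)
√(a + g) = √(-432 - 4472) = √(-4904) = 2*I*√1226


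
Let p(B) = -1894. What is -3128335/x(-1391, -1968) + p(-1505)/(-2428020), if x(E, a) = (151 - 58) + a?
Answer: 50637756653/30350250 ≈ 1668.4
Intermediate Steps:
x(E, a) = 93 + a
-3128335/x(-1391, -1968) + p(-1505)/(-2428020) = -3128335/(93 - 1968) - 1894/(-2428020) = -3128335/(-1875) - 1894*(-1/2428020) = -3128335*(-1/1875) + 947/1214010 = 625667/375 + 947/1214010 = 50637756653/30350250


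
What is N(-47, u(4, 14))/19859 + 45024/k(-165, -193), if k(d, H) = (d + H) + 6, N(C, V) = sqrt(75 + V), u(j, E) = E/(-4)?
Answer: -1407/11 + sqrt(286)/39718 ≈ -127.91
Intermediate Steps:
u(j, E) = -E/4 (u(j, E) = E*(-1/4) = -E/4)
k(d, H) = 6 + H + d (k(d, H) = (H + d) + 6 = 6 + H + d)
N(-47, u(4, 14))/19859 + 45024/k(-165, -193) = sqrt(75 - 1/4*14)/19859 + 45024/(6 - 193 - 165) = sqrt(75 - 7/2)*(1/19859) + 45024/(-352) = sqrt(143/2)*(1/19859) + 45024*(-1/352) = (sqrt(286)/2)*(1/19859) - 1407/11 = sqrt(286)/39718 - 1407/11 = -1407/11 + sqrt(286)/39718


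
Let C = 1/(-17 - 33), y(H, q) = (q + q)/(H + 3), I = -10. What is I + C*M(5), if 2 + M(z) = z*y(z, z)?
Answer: -2017/200 ≈ -10.085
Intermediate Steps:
y(H, q) = 2*q/(3 + H) (y(H, q) = (2*q)/(3 + H) = 2*q/(3 + H))
M(z) = -2 + 2*z²/(3 + z) (M(z) = -2 + z*(2*z/(3 + z)) = -2 + 2*z²/(3 + z))
C = -1/50 (C = 1/(-50) = -1/50 ≈ -0.020000)
I + C*M(5) = -10 - (-3 + 5² - 1*5)/(25*(3 + 5)) = -10 - (-3 + 25 - 5)/(25*8) = -10 - 17/(25*8) = -10 - 1/50*17/4 = -10 - 17/200 = -2017/200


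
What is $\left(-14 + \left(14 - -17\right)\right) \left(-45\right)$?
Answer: $-765$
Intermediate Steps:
$\left(-14 + \left(14 - -17\right)\right) \left(-45\right) = \left(-14 + \left(14 + 17\right)\right) \left(-45\right) = \left(-14 + 31\right) \left(-45\right) = 17 \left(-45\right) = -765$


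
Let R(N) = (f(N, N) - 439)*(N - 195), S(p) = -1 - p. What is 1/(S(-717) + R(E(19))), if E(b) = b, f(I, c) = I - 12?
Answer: 1/76748 ≈ 1.3030e-5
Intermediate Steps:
f(I, c) = -12 + I
R(N) = (-451 + N)*(-195 + N) (R(N) = ((-12 + N) - 439)*(N - 195) = (-451 + N)*(-195 + N))
1/(S(-717) + R(E(19))) = 1/((-1 - 1*(-717)) + (87945 + 19² - 646*19)) = 1/((-1 + 717) + (87945 + 361 - 12274)) = 1/(716 + 76032) = 1/76748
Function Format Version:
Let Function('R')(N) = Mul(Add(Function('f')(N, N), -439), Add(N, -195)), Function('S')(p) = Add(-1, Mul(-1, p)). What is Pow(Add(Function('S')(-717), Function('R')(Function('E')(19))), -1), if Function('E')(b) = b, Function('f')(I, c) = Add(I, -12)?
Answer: Rational(1, 76748) ≈ 1.3030e-5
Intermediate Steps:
Function('f')(I, c) = Add(-12, I)
Function('R')(N) = Mul(Add(-451, N), Add(-195, N)) (Function('R')(N) = Mul(Add(Add(-12, N), -439), Add(N, -195)) = Mul(Add(-451, N), Add(-195, N)))
Pow(Add(Function('S')(-717), Function('R')(Function('E')(19))), -1) = Pow(Add(Add(-1, Mul(-1, -717)), Add(87945, Pow(19, 2), Mul(-646, 19))), -1) = Pow(Add(Add(-1, 717), Add(87945, 361, -12274)), -1) = Pow(Add(716, 76032), -1) = Pow(76748, -1) = Rational(1, 76748)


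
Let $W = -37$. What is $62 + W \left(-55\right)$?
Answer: $2097$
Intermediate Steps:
$62 + W \left(-55\right) = 62 - -2035 = 62 + 2035 = 2097$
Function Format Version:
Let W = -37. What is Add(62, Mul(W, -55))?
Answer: 2097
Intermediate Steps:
Add(62, Mul(W, -55)) = Add(62, Mul(-37, -55)) = Add(62, 2035) = 2097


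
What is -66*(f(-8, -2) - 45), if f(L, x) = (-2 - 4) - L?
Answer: 2838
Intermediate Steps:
f(L, x) = -6 - L
-66*(f(-8, -2) - 45) = -66*((-6 - 1*(-8)) - 45) = -66*((-6 + 8) - 45) = -66*(2 - 45) = -66*(-43) = 2838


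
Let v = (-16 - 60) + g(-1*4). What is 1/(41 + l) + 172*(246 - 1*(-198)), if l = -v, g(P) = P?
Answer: 9240529/121 ≈ 76368.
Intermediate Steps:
v = -80 (v = (-16 - 60) - 1*4 = -76 - 4 = -80)
l = 80 (l = -1*(-80) = 80)
1/(41 + l) + 172*(246 - 1*(-198)) = 1/(41 + 80) + 172*(246 - 1*(-198)) = 1/121 + 172*(246 + 198) = 1/121 + 172*444 = 1/121 + 76368 = 9240529/121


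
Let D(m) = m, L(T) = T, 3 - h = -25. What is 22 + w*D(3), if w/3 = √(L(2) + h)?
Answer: 22 + 9*√30 ≈ 71.295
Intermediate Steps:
h = 28 (h = 3 - 1*(-25) = 3 + 25 = 28)
w = 3*√30 (w = 3*√(2 + 28) = 3*√30 ≈ 16.432)
22 + w*D(3) = 22 + (3*√30)*3 = 22 + 9*√30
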